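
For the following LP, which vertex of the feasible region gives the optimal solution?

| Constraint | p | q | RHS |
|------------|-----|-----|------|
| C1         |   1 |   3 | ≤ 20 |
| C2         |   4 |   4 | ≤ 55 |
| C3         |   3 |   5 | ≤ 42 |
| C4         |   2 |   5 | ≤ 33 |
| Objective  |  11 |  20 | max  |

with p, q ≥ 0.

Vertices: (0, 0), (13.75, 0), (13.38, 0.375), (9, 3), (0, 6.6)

Evaluate the objective at each vertex of the feasible region:
  z(0, 0) = 0
  z(13.75, 0) = 151.2
  z(13.38, 0.375) = 154.6
  z(9, 3) = 159  ←
  z(0, 6.6) = 132
The maximum is at p = 9, q = 3.

(9, 3)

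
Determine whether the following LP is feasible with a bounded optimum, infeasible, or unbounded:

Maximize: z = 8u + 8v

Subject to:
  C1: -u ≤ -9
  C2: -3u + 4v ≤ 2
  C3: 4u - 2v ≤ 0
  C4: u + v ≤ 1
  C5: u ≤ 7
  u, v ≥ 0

Infeasible (no feasible solution exists)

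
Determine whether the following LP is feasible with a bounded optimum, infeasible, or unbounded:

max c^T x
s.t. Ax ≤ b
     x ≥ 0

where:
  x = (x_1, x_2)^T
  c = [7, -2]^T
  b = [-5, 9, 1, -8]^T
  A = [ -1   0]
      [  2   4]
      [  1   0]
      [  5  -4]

Infeasible (no feasible solution exists)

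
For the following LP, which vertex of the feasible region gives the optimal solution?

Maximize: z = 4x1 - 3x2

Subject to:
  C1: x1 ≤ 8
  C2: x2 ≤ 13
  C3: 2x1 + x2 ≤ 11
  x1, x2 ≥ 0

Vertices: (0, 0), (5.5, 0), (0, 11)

Evaluate the objective at each vertex of the feasible region:
  z(0, 0) = 0
  z(5.5, 0) = 22  ←
  z(0, 11) = -33
The maximum is at x1 = 5.5, x2 = 0.

(5.5, 0)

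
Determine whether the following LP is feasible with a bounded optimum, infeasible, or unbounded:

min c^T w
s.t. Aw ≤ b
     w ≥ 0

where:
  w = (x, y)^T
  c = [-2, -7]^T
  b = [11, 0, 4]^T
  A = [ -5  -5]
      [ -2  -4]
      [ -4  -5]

Unbounded (objective can decrease without bound)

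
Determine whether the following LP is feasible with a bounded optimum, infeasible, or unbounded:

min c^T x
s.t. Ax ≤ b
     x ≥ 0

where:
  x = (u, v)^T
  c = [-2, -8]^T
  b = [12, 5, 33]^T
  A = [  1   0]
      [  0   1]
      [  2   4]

Feasible with a bounded optimal solution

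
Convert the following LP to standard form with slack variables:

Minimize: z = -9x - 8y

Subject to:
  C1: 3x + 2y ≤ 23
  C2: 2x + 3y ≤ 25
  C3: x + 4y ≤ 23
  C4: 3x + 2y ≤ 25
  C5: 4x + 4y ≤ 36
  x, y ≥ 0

min z = -9x - 8y

s.t.
  3x + 2y + s1 = 23
  2x + 3y + s2 = 25
  x + 4y + s3 = 23
  3x + 2y + s4 = 25
  4x + 4y + s5 = 36
  x, y, s1, s2, s3, s4, s5 ≥ 0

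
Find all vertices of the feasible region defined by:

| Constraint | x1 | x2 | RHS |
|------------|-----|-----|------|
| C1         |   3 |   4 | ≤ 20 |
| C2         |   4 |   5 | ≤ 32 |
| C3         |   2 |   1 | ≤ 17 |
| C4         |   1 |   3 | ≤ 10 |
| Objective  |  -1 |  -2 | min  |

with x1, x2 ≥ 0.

(0, 0), (6.667, 0), (4, 2), (0, 3.333)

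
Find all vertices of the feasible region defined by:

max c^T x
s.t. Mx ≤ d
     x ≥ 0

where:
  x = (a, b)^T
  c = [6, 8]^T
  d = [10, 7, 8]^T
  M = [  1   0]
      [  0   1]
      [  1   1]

(0, 0), (8, 0), (1, 7), (0, 7)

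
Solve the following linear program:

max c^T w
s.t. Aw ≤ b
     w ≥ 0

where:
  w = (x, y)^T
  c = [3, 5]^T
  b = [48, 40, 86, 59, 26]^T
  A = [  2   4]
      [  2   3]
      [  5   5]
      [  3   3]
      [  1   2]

Evaluate the objective at each vertex of the feasible region:
  z(0, 0) = 0
  z(17.2, 0) = 51.6
  z(11.6, 5.6) = 62.8
  z(8, 8) = 64  ←
  z(0, 12) = 60
The maximum is at x = 8, y = 8.

x = 8, y = 8, z = 64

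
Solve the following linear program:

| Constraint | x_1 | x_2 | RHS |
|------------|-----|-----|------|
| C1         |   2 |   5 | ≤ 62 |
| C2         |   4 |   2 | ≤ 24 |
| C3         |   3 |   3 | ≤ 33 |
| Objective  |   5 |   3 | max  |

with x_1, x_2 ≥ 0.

Evaluate the objective at each vertex of the feasible region:
  z(0, 0) = 0
  z(6, 0) = 30
  z(1, 10) = 35  ←
  z(0, 11) = 33
The maximum is at x_1 = 1, x_2 = 10.

x_1 = 1, x_2 = 10, z = 35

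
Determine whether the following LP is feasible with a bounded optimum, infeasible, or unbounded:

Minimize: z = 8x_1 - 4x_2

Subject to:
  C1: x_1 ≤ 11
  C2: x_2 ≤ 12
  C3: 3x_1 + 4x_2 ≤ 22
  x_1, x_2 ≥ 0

Feasible with a bounded optimal solution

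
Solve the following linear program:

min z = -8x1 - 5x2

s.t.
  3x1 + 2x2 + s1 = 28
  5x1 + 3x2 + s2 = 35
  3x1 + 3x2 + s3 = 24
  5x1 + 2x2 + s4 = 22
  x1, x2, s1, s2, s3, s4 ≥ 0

Evaluate the objective at each vertex of the feasible region:
  z(0, 0) = 0
  z(4.4, 0) = -35.2
  z(2, 6) = -46  ←
  z(0, 8) = -40
The minimum is at x1 = 2, x2 = 6.

x1 = 2, x2 = 6, z = -46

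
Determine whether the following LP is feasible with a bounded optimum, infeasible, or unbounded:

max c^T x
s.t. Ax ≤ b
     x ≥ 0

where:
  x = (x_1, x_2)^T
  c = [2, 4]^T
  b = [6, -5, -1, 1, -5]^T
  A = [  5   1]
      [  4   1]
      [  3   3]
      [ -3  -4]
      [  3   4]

Infeasible (no feasible solution exists)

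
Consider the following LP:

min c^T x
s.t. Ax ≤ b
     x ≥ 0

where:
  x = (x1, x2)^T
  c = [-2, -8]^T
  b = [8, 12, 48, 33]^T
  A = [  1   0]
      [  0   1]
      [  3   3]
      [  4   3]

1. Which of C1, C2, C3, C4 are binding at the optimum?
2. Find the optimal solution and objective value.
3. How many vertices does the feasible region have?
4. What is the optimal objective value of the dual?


1. C4
2. x1 = 0, x2 = 11, z = -88
3. 4
4. -88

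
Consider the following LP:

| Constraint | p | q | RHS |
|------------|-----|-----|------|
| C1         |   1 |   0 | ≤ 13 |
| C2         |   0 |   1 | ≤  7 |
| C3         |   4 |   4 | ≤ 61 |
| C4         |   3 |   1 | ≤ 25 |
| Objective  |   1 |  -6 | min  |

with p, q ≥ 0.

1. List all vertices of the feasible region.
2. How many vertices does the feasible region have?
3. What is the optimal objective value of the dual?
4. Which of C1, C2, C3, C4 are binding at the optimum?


1. (0, 0), (8.333, 0), (6, 7), (0, 7)
2. 4
3. -42
4. C2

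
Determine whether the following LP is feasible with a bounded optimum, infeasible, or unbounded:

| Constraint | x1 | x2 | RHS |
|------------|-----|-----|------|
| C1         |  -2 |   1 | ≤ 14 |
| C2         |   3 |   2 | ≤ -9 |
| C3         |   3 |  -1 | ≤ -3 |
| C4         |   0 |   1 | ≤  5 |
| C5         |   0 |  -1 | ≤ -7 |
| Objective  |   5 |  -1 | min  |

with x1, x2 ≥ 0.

Infeasible (no feasible solution exists)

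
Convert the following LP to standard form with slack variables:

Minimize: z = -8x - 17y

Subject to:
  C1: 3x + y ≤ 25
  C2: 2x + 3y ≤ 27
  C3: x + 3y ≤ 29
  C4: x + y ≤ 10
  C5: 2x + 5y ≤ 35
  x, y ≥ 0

min z = -8x - 17y

s.t.
  3x + y + s1 = 25
  2x + 3y + s2 = 27
  x + 3y + s3 = 29
  x + y + s4 = 10
  2x + 5y + s5 = 35
  x, y, s1, s2, s3, s4, s5 ≥ 0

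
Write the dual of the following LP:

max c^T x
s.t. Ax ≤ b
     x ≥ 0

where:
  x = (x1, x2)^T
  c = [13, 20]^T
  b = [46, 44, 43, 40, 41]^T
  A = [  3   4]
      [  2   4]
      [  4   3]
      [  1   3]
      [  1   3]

Primal max cᵀx s.t. Ax ≤ b, x ≥ 0  →  Dual min bᵀy s.t. Aᵀy ≥ c, y ≥ 0.

Minimize: z = 46y1 + 44y2 + 43y3 + 40y4 + 41y5

Subject to:
  3y1 + 2y2 + 4y3 + y4 + y5 ≥ 13
  4y1 + 4y2 + 3y3 + 3y4 + 3y5 ≥ 20
  y1, y2, y3, y4, y5 ≥ 0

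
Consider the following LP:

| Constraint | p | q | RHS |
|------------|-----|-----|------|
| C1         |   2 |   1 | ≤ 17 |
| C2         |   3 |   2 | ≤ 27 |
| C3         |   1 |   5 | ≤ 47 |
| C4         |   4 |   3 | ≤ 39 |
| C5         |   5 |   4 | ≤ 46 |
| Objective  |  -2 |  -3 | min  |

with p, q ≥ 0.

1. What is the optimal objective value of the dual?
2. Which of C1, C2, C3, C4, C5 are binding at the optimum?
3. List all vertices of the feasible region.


1. -31
2. C3, C5
3. (0, 0), (8.5, 0), (7.333, 2.333), (2, 9), (0, 9.4)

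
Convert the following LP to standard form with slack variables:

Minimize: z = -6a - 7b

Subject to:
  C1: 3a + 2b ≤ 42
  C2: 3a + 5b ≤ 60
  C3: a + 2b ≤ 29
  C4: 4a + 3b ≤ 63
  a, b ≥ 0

min z = -6a - 7b

s.t.
  3a + 2b + s1 = 42
  3a + 5b + s2 = 60
  a + 2b + s3 = 29
  4a + 3b + s4 = 63
  a, b, s1, s2, s3, s4 ≥ 0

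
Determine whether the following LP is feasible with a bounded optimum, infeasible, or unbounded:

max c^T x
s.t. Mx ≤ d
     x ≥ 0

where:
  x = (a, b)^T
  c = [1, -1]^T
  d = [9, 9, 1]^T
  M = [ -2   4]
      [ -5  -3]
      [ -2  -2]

Unbounded (objective can increase without bound)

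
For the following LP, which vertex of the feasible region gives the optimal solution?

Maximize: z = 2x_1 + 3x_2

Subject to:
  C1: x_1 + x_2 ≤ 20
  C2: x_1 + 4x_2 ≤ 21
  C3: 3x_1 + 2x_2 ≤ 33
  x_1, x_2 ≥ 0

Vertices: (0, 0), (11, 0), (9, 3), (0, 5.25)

Evaluate the objective at each vertex of the feasible region:
  z(0, 0) = 0
  z(11, 0) = 22
  z(9, 3) = 27  ←
  z(0, 5.25) = 15.75
The maximum is at x_1 = 9, x_2 = 3.

(9, 3)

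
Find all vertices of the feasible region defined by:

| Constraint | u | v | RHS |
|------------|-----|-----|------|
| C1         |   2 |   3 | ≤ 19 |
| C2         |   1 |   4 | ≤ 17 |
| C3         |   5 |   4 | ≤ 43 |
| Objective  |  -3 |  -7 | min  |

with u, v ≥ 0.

(0, 0), (8.6, 0), (7.571, 1.286), (5, 3), (0, 4.25)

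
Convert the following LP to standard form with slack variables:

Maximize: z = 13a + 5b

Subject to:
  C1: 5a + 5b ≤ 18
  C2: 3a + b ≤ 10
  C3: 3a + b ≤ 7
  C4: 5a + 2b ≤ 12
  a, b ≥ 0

max z = 13a + 5b

s.t.
  5a + 5b + s1 = 18
  3a + b + s2 = 10
  3a + b + s3 = 7
  5a + 2b + s4 = 12
  a, b, s1, s2, s3, s4 ≥ 0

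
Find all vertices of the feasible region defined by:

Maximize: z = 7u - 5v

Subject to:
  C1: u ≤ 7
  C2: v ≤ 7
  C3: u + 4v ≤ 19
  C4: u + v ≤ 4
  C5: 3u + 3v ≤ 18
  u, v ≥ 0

(0, 0), (4, 0), (0, 4)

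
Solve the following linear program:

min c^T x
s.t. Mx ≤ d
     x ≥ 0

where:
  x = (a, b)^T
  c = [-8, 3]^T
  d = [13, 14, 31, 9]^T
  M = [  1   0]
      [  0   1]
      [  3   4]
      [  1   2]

Evaluate the objective at each vertex of the feasible region:
  z(0, 0) = 0
  z(9, 0) = -72  ←
  z(0, 4.5) = 13.5
The minimum is at a = 9, b = 0.

a = 9, b = 0, z = -72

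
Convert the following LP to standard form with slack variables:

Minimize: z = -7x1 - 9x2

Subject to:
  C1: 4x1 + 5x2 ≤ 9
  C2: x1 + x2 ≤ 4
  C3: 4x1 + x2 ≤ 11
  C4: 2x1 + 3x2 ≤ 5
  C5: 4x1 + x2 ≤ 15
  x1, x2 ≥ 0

min z = -7x1 - 9x2

s.t.
  4x1 + 5x2 + s1 = 9
  x1 + x2 + s2 = 4
  4x1 + x2 + s3 = 11
  2x1 + 3x2 + s4 = 5
  4x1 + x2 + s5 = 15
  x1, x2, s1, s2, s3, s4, s5 ≥ 0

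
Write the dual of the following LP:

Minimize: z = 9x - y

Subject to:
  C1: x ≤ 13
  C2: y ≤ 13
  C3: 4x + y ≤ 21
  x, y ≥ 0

Primal min cᵀx s.t. Ax ≤ b, x ≥ 0  →  Dual max −bᵀy s.t. Aᵀy ≥ −c, y ≥ 0.

Maximize: z = -13y1 - 13y2 - 21y3

Subject to:
  y1 + 4y3 ≥ -9
  y2 + y3 ≥ 1
  y1, y2, y3 ≥ 0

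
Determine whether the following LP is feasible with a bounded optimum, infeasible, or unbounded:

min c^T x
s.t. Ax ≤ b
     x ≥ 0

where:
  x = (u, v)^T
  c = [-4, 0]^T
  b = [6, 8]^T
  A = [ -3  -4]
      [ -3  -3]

Unbounded (objective can decrease without bound)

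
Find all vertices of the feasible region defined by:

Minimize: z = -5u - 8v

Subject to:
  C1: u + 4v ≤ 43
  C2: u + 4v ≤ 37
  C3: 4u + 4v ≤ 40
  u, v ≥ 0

(0, 0), (10, 0), (1, 9), (0, 9.25)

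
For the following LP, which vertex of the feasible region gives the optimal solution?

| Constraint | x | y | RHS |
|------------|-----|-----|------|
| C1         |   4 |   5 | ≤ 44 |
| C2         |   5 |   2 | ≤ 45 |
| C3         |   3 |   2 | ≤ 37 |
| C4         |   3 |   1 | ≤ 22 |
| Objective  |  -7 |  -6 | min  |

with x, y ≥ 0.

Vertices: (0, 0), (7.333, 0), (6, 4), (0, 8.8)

Evaluate the objective at each vertex of the feasible region:
  z(0, 0) = 0
  z(7.333, 0) = -51.33
  z(6, 4) = -66  ←
  z(0, 8.8) = -52.8
The minimum is at x = 6, y = 4.

(6, 4)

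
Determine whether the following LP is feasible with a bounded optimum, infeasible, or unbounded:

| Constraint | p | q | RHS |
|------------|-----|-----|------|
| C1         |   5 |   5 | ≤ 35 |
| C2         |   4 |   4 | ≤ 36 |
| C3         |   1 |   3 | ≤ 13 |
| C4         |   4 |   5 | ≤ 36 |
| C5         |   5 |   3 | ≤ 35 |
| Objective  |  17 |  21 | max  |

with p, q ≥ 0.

Feasible with a bounded optimal solution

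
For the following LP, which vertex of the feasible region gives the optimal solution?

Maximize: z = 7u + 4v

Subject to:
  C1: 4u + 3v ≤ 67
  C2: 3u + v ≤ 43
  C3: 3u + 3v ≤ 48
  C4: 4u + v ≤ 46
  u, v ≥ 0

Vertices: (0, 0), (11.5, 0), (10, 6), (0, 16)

Evaluate the objective at each vertex of the feasible region:
  z(0, 0) = 0
  z(11.5, 0) = 80.5
  z(10, 6) = 94  ←
  z(0, 16) = 64
The maximum is at u = 10, v = 6.

(10, 6)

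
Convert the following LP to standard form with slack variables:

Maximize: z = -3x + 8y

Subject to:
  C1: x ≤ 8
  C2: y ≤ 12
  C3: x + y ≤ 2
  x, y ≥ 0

max z = -3x + 8y

s.t.
  x + s1 = 8
  y + s2 = 12
  x + y + s3 = 2
  x, y, s1, s2, s3 ≥ 0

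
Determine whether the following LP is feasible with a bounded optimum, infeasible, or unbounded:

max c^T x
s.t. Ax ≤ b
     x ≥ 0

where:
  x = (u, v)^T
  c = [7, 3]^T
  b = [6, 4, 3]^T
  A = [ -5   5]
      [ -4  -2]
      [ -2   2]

Unbounded (objective can increase without bound)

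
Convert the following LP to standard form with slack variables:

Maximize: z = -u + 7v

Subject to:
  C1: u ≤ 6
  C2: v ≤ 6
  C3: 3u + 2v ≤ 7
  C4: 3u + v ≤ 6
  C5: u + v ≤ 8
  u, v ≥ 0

max z = -u + 7v

s.t.
  u + s1 = 6
  v + s2 = 6
  3u + 2v + s3 = 7
  3u + v + s4 = 6
  u + v + s5 = 8
  u, v, s1, s2, s3, s4, s5 ≥ 0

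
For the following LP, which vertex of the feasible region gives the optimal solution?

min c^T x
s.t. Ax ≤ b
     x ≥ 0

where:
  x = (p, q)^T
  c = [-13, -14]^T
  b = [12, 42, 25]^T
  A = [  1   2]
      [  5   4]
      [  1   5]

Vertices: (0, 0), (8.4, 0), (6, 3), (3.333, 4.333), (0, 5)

Evaluate the objective at each vertex of the feasible region:
  z(0, 0) = 0
  z(8.4, 0) = -109.2
  z(6, 3) = -120  ←
  z(3.333, 4.333) = -104
  z(0, 5) = -70
The minimum is at p = 6, q = 3.

(6, 3)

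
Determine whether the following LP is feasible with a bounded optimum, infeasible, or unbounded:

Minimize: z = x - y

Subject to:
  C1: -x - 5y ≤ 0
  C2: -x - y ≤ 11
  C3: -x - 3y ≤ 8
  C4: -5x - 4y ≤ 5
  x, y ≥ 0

Unbounded (objective can decrease without bound)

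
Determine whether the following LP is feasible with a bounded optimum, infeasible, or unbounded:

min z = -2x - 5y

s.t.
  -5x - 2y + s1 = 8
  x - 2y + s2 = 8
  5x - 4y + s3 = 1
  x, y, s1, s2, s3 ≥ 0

Unbounded (objective can decrease without bound)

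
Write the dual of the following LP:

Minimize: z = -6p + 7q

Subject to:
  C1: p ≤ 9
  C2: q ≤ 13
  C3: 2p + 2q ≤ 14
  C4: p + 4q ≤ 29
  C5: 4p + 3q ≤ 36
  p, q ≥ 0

Primal min cᵀx s.t. Ax ≤ b, x ≥ 0  →  Dual max −bᵀy s.t. Aᵀy ≥ −c, y ≥ 0.

Maximize: z = -9y1 - 13y2 - 14y3 - 29y4 - 36y5

Subject to:
  y1 + 2y3 + y4 + 4y5 ≥ 6
  y2 + 2y3 + 4y4 + 3y5 ≥ -7
  y1, y2, y3, y4, y5 ≥ 0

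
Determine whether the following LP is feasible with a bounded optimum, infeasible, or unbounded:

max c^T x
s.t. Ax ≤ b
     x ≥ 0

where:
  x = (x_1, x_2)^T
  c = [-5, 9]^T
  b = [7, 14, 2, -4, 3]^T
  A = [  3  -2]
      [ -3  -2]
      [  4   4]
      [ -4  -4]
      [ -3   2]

Infeasible (no feasible solution exists)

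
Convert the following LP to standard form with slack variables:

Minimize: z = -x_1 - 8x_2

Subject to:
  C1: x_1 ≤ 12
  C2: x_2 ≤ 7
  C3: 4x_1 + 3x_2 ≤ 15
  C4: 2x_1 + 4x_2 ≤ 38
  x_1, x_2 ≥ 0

min z = -x_1 - 8x_2

s.t.
  x_1 + s1 = 12
  x_2 + s2 = 7
  4x_1 + 3x_2 + s3 = 15
  2x_1 + 4x_2 + s4 = 38
  x_1, x_2, s1, s2, s3, s4 ≥ 0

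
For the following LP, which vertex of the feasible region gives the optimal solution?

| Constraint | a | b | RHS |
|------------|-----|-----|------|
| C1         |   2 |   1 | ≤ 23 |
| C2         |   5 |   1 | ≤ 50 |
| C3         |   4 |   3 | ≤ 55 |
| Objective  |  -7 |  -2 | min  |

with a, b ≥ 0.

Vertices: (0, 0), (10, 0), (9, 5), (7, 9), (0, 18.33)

Evaluate the objective at each vertex of the feasible region:
  z(0, 0) = 0
  z(10, 0) = -70
  z(9, 5) = -73  ←
  z(7, 9) = -67
  z(0, 18.33) = -36.67
The minimum is at a = 9, b = 5.

(9, 5)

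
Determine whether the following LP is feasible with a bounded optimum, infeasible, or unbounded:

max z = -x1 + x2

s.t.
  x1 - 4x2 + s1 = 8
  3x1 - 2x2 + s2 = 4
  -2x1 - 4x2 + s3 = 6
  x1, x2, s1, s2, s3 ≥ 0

Unbounded (objective can increase without bound)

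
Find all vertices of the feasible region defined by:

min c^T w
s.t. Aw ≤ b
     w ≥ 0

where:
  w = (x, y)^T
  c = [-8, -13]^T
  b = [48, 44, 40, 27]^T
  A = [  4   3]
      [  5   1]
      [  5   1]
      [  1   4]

(0, 0), (8, 0), (7, 5), (0, 6.75)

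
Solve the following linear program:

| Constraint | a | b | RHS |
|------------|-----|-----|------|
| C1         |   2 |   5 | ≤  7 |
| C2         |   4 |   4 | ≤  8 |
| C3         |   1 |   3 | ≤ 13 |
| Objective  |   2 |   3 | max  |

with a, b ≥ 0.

Evaluate the objective at each vertex of the feasible region:
  z(0, 0) = 0
  z(2, 0) = 4
  z(1, 1) = 5  ←
  z(0, 1.4) = 4.2
The maximum is at a = 1, b = 1.

a = 1, b = 1, z = 5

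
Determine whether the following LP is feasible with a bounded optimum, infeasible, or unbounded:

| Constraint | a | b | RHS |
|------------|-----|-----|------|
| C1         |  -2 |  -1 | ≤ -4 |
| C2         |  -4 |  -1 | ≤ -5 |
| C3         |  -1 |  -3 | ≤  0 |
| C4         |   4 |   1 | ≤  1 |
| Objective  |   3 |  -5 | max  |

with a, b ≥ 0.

Infeasible (no feasible solution exists)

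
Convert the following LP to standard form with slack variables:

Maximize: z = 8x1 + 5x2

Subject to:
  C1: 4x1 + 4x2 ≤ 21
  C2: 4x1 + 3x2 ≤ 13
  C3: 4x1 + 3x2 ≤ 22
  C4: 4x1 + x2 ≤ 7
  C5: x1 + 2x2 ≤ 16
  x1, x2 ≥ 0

max z = 8x1 + 5x2

s.t.
  4x1 + 4x2 + s1 = 21
  4x1 + 3x2 + s2 = 13
  4x1 + 3x2 + s3 = 22
  4x1 + x2 + s4 = 7
  x1 + 2x2 + s5 = 16
  x1, x2, s1, s2, s3, s4, s5 ≥ 0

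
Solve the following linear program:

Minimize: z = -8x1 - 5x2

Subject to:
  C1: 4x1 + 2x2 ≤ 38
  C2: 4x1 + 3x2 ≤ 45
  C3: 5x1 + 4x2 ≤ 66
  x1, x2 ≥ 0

Evaluate the objective at each vertex of the feasible region:
  z(0, 0) = 0
  z(9.5, 0) = -76
  z(6, 7) = -83  ←
  z(0, 15) = -75
The minimum is at x1 = 6, x2 = 7.

x1 = 6, x2 = 7, z = -83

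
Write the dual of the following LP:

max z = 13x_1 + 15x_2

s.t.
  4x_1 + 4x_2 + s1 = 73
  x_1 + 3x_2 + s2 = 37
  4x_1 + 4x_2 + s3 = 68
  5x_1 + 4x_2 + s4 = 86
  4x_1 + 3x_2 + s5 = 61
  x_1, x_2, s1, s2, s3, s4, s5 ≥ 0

Primal max cᵀx s.t. Ax ≤ b, x ≥ 0  →  Dual min bᵀy s.t. Aᵀy ≥ c, y ≥ 0.

Minimize: z = 73y1 + 37y2 + 68y3 + 86y4 + 61y5

Subject to:
  4y1 + y2 + 4y3 + 5y4 + 4y5 ≥ 13
  4y1 + 3y2 + 4y3 + 4y4 + 3y5 ≥ 15
  y1, y2, y3, y4, y5 ≥ 0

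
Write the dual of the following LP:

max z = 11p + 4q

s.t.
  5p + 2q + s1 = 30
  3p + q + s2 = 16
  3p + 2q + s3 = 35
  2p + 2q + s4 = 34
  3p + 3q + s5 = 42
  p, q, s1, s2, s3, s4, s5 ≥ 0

Primal max cᵀx s.t. Ax ≤ b, x ≥ 0  →  Dual min bᵀy s.t. Aᵀy ≥ c, y ≥ 0.

Minimize: z = 30y1 + 16y2 + 35y3 + 34y4 + 42y5

Subject to:
  5y1 + 3y2 + 3y3 + 2y4 + 3y5 ≥ 11
  2y1 + y2 + 2y3 + 2y4 + 3y5 ≥ 4
  y1, y2, y3, y4, y5 ≥ 0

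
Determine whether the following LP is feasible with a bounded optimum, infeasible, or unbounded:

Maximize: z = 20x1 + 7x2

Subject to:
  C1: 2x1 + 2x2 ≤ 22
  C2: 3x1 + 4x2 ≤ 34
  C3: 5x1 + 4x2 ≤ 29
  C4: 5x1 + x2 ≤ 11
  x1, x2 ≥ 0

Feasible with a bounded optimal solution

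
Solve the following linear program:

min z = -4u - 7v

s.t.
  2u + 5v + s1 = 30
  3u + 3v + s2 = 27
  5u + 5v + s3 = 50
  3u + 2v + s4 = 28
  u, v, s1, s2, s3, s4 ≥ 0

Evaluate the objective at each vertex of the feasible region:
  z(0, 0) = 0
  z(9, 0) = -36
  z(5, 4) = -48  ←
  z(0, 6) = -42
The minimum is at u = 5, v = 4.

u = 5, v = 4, z = -48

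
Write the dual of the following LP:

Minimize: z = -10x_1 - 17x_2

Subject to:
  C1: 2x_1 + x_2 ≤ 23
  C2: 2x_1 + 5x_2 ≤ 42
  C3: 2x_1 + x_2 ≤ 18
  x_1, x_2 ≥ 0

Primal min cᵀx s.t. Ax ≤ b, x ≥ 0  →  Dual max −bᵀy s.t. Aᵀy ≥ −c, y ≥ 0.

Maximize: z = -23y1 - 42y2 - 18y3

Subject to:
  2y1 + 2y2 + 2y3 ≥ 10
  y1 + 5y2 + y3 ≥ 17
  y1, y2, y3 ≥ 0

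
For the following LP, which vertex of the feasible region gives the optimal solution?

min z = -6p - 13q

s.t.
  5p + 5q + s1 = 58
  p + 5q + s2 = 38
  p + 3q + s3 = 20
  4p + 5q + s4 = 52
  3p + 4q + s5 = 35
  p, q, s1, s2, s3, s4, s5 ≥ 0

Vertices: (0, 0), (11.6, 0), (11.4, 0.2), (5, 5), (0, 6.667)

Evaluate the objective at each vertex of the feasible region:
  z(0, 0) = 0
  z(11.6, 0) = -69.6
  z(11.4, 0.2) = -71
  z(5, 5) = -95  ←
  z(0, 6.667) = -86.67
The minimum is at p = 5, q = 5.

(5, 5)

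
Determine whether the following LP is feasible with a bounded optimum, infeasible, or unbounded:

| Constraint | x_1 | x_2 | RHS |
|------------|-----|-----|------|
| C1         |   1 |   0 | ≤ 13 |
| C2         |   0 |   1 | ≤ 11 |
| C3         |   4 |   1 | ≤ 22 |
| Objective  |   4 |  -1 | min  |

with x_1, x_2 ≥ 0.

Feasible with a bounded optimal solution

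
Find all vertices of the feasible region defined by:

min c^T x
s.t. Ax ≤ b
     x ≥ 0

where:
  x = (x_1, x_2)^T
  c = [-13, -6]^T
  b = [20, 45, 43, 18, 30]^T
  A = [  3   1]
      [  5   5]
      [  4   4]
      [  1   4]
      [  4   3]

(0, 0), (6.667, 0), (6, 2), (5.077, 3.231), (0, 4.5)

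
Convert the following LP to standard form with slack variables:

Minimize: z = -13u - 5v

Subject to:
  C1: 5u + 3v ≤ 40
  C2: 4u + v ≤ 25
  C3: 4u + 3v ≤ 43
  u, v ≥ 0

min z = -13u - 5v

s.t.
  5u + 3v + s1 = 40
  4u + v + s2 = 25
  4u + 3v + s3 = 43
  u, v, s1, s2, s3 ≥ 0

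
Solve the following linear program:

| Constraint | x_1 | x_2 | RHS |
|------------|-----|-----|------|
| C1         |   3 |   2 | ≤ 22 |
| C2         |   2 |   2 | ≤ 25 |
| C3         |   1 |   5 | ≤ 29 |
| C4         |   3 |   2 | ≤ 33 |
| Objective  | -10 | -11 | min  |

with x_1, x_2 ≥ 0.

Evaluate the objective at each vertex of the feasible region:
  z(0, 0) = 0
  z(7.333, 0) = -73.33
  z(4, 5) = -95  ←
  z(0, 5.8) = -63.8
The minimum is at x_1 = 4, x_2 = 5.

x_1 = 4, x_2 = 5, z = -95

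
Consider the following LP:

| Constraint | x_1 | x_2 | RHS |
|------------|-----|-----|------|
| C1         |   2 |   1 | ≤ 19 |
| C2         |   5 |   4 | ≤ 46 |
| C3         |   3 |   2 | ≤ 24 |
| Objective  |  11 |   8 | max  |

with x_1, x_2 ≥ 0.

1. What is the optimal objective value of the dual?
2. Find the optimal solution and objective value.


1. 94
2. x_1 = 2, x_2 = 9, z = 94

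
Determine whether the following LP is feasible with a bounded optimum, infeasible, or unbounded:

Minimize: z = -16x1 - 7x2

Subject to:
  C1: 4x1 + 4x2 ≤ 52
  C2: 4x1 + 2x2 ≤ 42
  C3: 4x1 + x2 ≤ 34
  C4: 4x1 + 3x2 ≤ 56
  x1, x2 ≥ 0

Feasible with a bounded optimal solution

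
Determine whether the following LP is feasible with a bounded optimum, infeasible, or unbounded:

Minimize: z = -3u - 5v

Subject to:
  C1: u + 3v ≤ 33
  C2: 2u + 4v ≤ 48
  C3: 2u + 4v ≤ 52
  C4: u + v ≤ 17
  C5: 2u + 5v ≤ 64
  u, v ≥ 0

Feasible with a bounded optimal solution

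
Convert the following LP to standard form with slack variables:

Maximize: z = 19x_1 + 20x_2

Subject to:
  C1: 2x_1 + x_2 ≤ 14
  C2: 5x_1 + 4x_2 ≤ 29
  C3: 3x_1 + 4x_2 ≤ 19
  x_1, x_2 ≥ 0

max z = 19x_1 + 20x_2

s.t.
  2x_1 + x_2 + s1 = 14
  5x_1 + 4x_2 + s2 = 29
  3x_1 + 4x_2 + s3 = 19
  x_1, x_2, s1, s2, s3 ≥ 0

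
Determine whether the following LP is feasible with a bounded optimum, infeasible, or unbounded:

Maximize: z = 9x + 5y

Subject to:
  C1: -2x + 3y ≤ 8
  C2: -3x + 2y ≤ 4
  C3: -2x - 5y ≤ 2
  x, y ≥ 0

Unbounded (objective can increase without bound)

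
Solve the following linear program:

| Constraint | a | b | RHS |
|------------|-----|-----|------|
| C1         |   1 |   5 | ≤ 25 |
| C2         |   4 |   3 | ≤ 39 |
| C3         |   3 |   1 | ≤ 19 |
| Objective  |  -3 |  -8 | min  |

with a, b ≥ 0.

Evaluate the objective at each vertex of the feasible region:
  z(0, 0) = 0
  z(6.333, 0) = -19
  z(5, 4) = -47  ←
  z(0, 5) = -40
The minimum is at a = 5, b = 4.

a = 5, b = 4, z = -47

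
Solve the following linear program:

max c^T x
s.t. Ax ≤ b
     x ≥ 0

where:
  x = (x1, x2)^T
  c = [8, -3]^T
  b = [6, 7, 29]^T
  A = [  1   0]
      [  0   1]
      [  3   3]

Evaluate the objective at each vertex of the feasible region:
  z(0, 0) = 0
  z(6, 0) = 48  ←
  z(6, 3.667) = 37
  z(2.667, 7) = 0.3333
  z(0, 7) = -21
The maximum is at x1 = 6, x2 = 0.

x1 = 6, x2 = 0, z = 48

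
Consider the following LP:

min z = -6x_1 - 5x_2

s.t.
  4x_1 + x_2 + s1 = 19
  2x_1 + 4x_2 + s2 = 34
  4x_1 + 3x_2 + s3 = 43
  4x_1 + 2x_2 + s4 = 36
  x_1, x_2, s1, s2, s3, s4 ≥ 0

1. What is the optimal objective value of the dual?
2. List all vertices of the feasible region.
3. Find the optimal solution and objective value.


1. -53
2. (0, 0), (4.75, 0), (3, 7), (0, 8.5)
3. x_1 = 3, x_2 = 7, z = -53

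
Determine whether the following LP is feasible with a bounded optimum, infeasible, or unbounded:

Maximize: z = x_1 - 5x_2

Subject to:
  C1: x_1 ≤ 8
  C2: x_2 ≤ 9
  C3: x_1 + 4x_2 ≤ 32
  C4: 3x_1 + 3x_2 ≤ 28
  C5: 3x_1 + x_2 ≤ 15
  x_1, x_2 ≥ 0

Feasible with a bounded optimal solution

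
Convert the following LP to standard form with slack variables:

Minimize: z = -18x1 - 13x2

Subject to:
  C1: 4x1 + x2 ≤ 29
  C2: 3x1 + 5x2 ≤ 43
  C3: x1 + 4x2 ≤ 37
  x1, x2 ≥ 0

min z = -18x1 - 13x2

s.t.
  4x1 + x2 + s1 = 29
  3x1 + 5x2 + s2 = 43
  x1 + 4x2 + s3 = 37
  x1, x2, s1, s2, s3 ≥ 0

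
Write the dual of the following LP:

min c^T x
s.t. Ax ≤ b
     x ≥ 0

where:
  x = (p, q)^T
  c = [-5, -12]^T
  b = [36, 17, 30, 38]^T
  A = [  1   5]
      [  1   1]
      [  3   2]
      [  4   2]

Primal min cᵀx s.t. Ax ≤ b, x ≥ 0  →  Dual max −bᵀy s.t. Aᵀy ≥ −c, y ≥ 0.

Maximize: z = -36y1 - 17y2 - 30y3 - 38y4

Subject to:
  y1 + y2 + 3y3 + 4y4 ≥ 5
  5y1 + y2 + 2y3 + 2y4 ≥ 12
  y1, y2, y3, y4 ≥ 0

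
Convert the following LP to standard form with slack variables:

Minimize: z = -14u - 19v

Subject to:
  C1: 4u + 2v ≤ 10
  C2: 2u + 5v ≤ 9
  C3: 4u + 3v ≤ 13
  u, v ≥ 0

min z = -14u - 19v

s.t.
  4u + 2v + s1 = 10
  2u + 5v + s2 = 9
  4u + 3v + s3 = 13
  u, v, s1, s2, s3 ≥ 0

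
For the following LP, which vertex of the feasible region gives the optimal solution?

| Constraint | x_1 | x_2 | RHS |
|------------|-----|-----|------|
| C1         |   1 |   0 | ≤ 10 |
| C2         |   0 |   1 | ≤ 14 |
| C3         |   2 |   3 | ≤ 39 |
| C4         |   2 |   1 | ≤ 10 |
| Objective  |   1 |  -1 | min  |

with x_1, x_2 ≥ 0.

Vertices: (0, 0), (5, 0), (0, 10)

Evaluate the objective at each vertex of the feasible region:
  z(0, 0) = 0
  z(5, 0) = 5
  z(0, 10) = -10  ←
The minimum is at x_1 = 0, x_2 = 10.

(0, 10)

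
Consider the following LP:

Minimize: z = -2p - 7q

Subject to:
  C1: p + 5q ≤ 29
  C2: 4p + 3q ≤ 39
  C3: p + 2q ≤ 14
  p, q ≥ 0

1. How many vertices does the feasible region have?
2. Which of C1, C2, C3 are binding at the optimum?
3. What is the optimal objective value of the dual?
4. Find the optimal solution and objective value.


1. 5
2. C1, C3
3. -43
4. p = 4, q = 5, z = -43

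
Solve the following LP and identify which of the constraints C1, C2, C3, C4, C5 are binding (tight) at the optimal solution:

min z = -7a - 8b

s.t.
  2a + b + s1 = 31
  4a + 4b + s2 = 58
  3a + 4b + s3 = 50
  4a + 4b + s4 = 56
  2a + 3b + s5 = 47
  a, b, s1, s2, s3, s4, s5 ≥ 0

At a = 6, b = 8, compute slack b - a·x for each constraint:
  C1: 31 − 20 = 11  (slack)
  C2: 58 − 56 = 2  (slack)
  C3: 50 − 50 = 0  (binding)
  C4: 56 − 56 = 0  (binding)
  C5: 47 − 36 = 11  (slack)

Optimal: a = 6, b = 8
Binding: C3, C4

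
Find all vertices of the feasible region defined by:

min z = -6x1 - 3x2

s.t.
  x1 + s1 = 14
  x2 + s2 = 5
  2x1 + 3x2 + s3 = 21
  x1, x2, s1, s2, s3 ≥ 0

(0, 0), (10.5, 0), (3, 5), (0, 5)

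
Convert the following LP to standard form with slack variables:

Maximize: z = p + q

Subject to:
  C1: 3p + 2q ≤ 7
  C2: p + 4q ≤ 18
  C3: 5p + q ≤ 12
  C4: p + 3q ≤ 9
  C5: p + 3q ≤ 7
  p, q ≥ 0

max z = p + q

s.t.
  3p + 2q + s1 = 7
  p + 4q + s2 = 18
  5p + q + s3 = 12
  p + 3q + s4 = 9
  p + 3q + s5 = 7
  p, q, s1, s2, s3, s4, s5 ≥ 0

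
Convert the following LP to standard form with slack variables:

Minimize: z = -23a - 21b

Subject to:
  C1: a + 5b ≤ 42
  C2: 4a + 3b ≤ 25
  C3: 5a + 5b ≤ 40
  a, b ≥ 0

min z = -23a - 21b

s.t.
  a + 5b + s1 = 42
  4a + 3b + s2 = 25
  5a + 5b + s3 = 40
  a, b, s1, s2, s3 ≥ 0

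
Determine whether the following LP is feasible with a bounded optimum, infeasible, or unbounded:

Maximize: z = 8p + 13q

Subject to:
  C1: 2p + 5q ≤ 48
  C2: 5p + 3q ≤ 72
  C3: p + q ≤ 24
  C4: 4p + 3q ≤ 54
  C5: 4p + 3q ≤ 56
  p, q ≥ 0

Feasible with a bounded optimal solution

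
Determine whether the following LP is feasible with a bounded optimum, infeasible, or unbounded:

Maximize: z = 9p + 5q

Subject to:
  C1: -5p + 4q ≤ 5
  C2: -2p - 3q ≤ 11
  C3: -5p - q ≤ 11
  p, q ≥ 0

Unbounded (objective can increase without bound)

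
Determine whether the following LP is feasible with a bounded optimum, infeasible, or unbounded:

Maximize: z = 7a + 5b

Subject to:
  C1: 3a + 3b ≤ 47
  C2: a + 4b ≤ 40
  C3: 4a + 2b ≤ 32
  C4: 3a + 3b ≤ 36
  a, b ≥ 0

Feasible with a bounded optimal solution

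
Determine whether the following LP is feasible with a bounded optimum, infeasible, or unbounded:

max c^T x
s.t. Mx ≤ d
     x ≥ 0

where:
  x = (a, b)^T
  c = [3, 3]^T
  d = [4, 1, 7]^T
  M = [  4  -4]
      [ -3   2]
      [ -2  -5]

Unbounded (objective can increase without bound)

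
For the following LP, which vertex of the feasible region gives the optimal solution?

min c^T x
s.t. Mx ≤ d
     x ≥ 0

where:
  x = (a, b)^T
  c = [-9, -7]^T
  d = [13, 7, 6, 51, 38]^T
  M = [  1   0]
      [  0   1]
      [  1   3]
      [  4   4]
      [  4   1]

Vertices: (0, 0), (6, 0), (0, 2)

Evaluate the objective at each vertex of the feasible region:
  z(0, 0) = 0
  z(6, 0) = -54  ←
  z(0, 2) = -14
The minimum is at a = 6, b = 0.

(6, 0)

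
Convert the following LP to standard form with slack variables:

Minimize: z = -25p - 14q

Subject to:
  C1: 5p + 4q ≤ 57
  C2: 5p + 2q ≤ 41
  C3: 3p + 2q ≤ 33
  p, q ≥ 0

min z = -25p - 14q

s.t.
  5p + 4q + s1 = 57
  5p + 2q + s2 = 41
  3p + 2q + s3 = 33
  p, q, s1, s2, s3 ≥ 0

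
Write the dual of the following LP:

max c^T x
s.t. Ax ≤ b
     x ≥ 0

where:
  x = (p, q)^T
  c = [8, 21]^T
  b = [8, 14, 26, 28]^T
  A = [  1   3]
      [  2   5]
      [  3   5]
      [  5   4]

Primal max cᵀx s.t. Ax ≤ b, x ≥ 0  →  Dual min bᵀy s.t. Aᵀy ≥ c, y ≥ 0.

Minimize: z = 8y1 + 14y2 + 26y3 + 28y4

Subject to:
  y1 + 2y2 + 3y3 + 5y4 ≥ 8
  3y1 + 5y2 + 5y3 + 4y4 ≥ 21
  y1, y2, y3, y4 ≥ 0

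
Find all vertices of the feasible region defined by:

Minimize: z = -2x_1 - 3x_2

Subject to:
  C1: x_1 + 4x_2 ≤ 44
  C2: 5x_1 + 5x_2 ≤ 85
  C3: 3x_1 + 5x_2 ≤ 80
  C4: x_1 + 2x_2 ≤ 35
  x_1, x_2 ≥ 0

(0, 0), (17, 0), (8, 9), (0, 11)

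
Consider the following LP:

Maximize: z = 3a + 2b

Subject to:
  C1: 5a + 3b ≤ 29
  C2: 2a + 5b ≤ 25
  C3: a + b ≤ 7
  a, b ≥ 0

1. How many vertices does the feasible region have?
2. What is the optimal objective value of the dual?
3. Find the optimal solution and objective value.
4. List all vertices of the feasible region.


1. 5
2. 18
3. a = 4, b = 3, z = 18
4. (0, 0), (5.8, 0), (4, 3), (3.333, 3.667), (0, 5)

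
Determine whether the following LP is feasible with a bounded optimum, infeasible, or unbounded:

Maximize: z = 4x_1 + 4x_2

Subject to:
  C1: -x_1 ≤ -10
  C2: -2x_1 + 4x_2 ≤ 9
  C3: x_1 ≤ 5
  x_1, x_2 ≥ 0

Infeasible (no feasible solution exists)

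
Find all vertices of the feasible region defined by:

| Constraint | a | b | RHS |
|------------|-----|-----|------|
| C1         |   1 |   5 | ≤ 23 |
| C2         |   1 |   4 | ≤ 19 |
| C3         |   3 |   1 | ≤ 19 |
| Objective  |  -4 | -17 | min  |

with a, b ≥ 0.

(0, 0), (6.333, 0), (5.182, 3.455), (3, 4), (0, 4.6)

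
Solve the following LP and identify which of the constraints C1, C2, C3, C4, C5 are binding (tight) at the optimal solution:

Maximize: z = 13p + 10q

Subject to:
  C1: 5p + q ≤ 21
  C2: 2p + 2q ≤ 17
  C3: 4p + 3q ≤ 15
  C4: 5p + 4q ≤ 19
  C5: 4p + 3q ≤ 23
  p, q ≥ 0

At p = 3, q = 1, compute slack b - a·x for each constraint:
  C1: 21 − 16 = 5  (slack)
  C2: 17 − 8 = 9  (slack)
  C3: 15 − 15 = 0  (binding)
  C4: 19 − 19 = 0  (binding)
  C5: 23 − 15 = 8  (slack)

Optimal: p = 3, q = 1
Binding: C3, C4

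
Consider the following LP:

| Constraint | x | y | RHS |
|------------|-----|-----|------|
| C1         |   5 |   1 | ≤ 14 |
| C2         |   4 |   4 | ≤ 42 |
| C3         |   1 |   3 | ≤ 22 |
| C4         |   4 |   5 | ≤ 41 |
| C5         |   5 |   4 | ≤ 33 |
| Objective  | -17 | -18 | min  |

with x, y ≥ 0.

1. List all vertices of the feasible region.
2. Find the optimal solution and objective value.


1. (0, 0), (2.8, 0), (1.533, 6.333), (1, 7), (0, 7.333)
2. x = 1, y = 7, z = -143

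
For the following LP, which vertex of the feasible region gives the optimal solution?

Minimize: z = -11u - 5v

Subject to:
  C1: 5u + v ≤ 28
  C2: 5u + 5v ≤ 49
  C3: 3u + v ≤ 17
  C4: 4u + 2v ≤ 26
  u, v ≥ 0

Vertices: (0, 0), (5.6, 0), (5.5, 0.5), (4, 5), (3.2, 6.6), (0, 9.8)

Evaluate the objective at each vertex of the feasible region:
  z(0, 0) = 0
  z(5.6, 0) = -61.6
  z(5.5, 0.5) = -63
  z(4, 5) = -69  ←
  z(3.2, 6.6) = -68.2
  z(0, 9.8) = -49
The minimum is at u = 4, v = 5.

(4, 5)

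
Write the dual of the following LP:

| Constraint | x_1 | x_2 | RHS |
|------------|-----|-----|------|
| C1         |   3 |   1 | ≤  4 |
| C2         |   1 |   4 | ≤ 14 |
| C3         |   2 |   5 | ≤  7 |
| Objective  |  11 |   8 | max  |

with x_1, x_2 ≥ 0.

Primal max cᵀx s.t. Ax ≤ b, x ≥ 0  →  Dual min bᵀy s.t. Aᵀy ≥ c, y ≥ 0.

Minimize: z = 4y1 + 14y2 + 7y3

Subject to:
  3y1 + y2 + 2y3 ≥ 11
  y1 + 4y2 + 5y3 ≥ 8
  y1, y2, y3 ≥ 0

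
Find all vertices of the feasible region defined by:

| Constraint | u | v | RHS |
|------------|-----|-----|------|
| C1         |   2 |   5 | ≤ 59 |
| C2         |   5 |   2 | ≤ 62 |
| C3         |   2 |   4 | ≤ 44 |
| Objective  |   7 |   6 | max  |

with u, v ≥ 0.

(0, 0), (12.4, 0), (10, 6), (0, 11)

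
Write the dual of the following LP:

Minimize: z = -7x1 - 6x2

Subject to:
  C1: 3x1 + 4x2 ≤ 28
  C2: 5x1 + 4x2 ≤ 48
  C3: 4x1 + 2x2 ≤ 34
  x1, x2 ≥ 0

Primal min cᵀx s.t. Ax ≤ b, x ≥ 0  →  Dual max −bᵀy s.t. Aᵀy ≥ −c, y ≥ 0.

Maximize: z = -28y1 - 48y2 - 34y3

Subject to:
  3y1 + 5y2 + 4y3 ≥ 7
  4y1 + 4y2 + 2y3 ≥ 6
  y1, y2, y3 ≥ 0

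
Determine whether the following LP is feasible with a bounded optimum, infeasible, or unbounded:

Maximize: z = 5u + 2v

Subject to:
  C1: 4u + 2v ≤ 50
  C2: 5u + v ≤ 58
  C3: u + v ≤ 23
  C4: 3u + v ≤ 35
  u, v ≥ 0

Feasible with a bounded optimal solution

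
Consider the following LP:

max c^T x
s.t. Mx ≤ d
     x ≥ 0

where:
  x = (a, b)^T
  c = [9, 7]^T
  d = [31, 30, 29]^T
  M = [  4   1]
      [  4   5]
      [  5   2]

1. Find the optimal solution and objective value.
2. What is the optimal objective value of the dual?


1. a = 5, b = 2, z = 59
2. 59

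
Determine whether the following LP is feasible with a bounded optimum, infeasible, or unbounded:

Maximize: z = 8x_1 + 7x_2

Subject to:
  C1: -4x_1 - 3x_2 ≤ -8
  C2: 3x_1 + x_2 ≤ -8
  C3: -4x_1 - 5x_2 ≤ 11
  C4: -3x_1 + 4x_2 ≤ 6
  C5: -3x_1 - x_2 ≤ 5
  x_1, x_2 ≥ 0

Infeasible (no feasible solution exists)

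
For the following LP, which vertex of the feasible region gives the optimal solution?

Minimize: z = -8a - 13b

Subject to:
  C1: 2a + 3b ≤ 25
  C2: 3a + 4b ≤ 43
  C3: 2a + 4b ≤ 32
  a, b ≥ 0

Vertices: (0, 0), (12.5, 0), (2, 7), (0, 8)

Evaluate the objective at each vertex of the feasible region:
  z(0, 0) = 0
  z(12.5, 0) = -100
  z(2, 7) = -107  ←
  z(0, 8) = -104
The minimum is at a = 2, b = 7.

(2, 7)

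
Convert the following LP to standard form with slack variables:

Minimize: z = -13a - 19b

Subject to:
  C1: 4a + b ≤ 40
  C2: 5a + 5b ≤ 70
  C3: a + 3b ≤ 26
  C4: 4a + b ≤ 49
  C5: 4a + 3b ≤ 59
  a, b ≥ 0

min z = -13a - 19b

s.t.
  4a + b + s1 = 40
  5a + 5b + s2 = 70
  a + 3b + s3 = 26
  4a + b + s4 = 49
  4a + 3b + s5 = 59
  a, b, s1, s2, s3, s4, s5 ≥ 0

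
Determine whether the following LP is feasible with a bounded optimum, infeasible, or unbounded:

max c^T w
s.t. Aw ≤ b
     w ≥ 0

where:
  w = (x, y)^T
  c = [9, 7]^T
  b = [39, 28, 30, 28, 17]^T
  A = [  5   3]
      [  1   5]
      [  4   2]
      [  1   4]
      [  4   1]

Feasible with a bounded optimal solution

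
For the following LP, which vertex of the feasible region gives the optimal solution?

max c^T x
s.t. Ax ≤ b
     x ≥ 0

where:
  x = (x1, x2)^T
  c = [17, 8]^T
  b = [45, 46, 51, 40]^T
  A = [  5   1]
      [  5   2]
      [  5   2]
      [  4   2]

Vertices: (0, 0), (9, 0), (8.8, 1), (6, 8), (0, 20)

Evaluate the objective at each vertex of the feasible region:
  z(0, 0) = 0
  z(9, 0) = 153
  z(8.8, 1) = 157.6
  z(6, 8) = 166  ←
  z(0, 20) = 160
The maximum is at x1 = 6, x2 = 8.

(6, 8)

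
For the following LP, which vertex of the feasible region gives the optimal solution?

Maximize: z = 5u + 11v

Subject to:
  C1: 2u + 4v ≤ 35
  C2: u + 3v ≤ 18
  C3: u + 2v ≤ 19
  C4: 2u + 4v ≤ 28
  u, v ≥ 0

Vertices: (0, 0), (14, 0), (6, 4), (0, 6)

Evaluate the objective at each vertex of the feasible region:
  z(0, 0) = 0
  z(14, 0) = 70
  z(6, 4) = 74  ←
  z(0, 6) = 66
The maximum is at u = 6, v = 4.

(6, 4)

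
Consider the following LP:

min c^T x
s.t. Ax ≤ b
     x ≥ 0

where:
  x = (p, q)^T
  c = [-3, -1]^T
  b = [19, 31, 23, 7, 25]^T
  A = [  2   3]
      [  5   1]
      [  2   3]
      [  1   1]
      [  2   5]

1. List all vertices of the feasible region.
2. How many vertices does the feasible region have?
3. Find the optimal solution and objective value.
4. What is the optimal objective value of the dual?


1. (0, 0), (6.2, 0), (6, 1), (3.333, 3.667), (0, 5)
2. 5
3. p = 6, q = 1, z = -19
4. -19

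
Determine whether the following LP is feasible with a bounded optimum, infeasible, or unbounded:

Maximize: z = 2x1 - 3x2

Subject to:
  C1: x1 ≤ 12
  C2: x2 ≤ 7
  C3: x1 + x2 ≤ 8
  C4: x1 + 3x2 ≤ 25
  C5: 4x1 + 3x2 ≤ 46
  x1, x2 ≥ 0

Feasible with a bounded optimal solution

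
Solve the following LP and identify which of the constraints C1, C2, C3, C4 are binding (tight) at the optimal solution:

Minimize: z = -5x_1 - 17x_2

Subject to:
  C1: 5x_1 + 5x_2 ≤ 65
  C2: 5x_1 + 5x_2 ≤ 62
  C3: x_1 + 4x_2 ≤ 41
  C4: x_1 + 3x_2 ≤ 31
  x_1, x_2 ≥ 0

At x_1 = 1, x_2 = 10, compute slack b - a·x for each constraint:
  C1: 65 − 55 = 10  (slack)
  C2: 62 − 55 = 7  (slack)
  C3: 41 − 41 = 0  (binding)
  C4: 31 − 31 = 0  (binding)

Optimal: x_1 = 1, x_2 = 10
Binding: C3, C4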